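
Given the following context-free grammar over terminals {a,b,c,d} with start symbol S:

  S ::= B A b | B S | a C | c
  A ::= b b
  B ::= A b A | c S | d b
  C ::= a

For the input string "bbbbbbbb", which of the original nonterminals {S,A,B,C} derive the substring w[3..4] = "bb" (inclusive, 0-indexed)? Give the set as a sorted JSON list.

CNF form of G:
  S -> B S | B X5 | T3 C | c
  A -> T0 T0
  B -> A X4 | T1 S | T2 T0
  C -> a
  T0 -> b
  T1 -> c
  T2 -> d
  T3 -> a
  X4 -> T0 A
  X5 -> A T0

CYK table (by increasing span) — only the sub-triangle for w[3..4]:
  cell(3,3) b: {T0}  orig:{}
  cell(4,4) b: {T0}  orig:{}
  cell(3,4) bb: {A}

Original NTs in T[3,4] deriving "bb": ["A"]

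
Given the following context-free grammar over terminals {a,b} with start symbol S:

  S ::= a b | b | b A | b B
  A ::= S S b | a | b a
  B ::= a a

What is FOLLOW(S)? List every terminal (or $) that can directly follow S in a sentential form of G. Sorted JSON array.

FIRST sets, iterate to fixpoint:
pass 1:
  A via A→a: +{a}
  A via A→b a: +{b}
  B via B→a a: +{a}
  S via S→a b: +{a}
  S via S→b: +{b}
  FIRST[S]={a,b}  FIRST[A]={a,b}  FIRST[B]={a}
pass 2: done
  FIRST[S]={a,b}  FIRST[A]={a,b}  FIRST[B]={a}

FOLLOW sets:
initialize: $ ∈ FOLLOW(S)
iter 1:
  A→S S b: FOLLOW(S) ⊇ FIRST(S) = {a,b}; new: +{a,b}
  S→b A: FOLLOW(A) ⊇ FOLLOW(S) ⊇ {$,a,b}; new: +{$,a,b}
  S→b B: FOLLOW(B) ⊇ FOLLOW(S) ⊇ {$,a,b}; new: +{$,a,b}
  FOLLOW(S)={$,a,b}  FOLLOW(A)={$,a,b}  FOLLOW(B)={$,a,b}
iter 2: done
  FOLLOW(S)={$,a,b}  FOLLOW(A)={$,a,b}  FOLLOW(B)={$,a,b}

FOLLOW(S) = ["$", "a", "b"]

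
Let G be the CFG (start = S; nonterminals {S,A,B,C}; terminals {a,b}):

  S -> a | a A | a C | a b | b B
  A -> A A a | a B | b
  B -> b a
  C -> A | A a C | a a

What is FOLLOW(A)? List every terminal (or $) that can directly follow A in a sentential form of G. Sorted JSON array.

FIRST sets, iterate to fixpoint:
pass 1:
  A via A→a B: +{a}
  A via A→b: +{b}
  B via B→b a: +{b}
  C via C→A: +{a,b}
  S via S→a: +{a}
  S via S→b B: +{b}
  FIRST[S]={a,b}  FIRST[A]={a,b}  FIRST[B]={b}  FIRST[C]={a,b}
pass 2: done
  FIRST[S]={a,b}  FIRST[A]={a,b}  FIRST[B]={b}  FIRST[C]={a,b}

FOLLOW iteration:
initialize: $ ∈ FOLLOW(S)
pass 1:
  A→A A a: FOLLOW(A) ⊇ FIRST(A) = {a,b}; new: +{a,b}
  A→a B: FOLLOW(B) ⊇ FOLLOW(A) ⊇ {a,b}; new: +{a,b}
  S→a A: FOLLOW(A) ⊇ FOLLOW(S) ⊇ {$}; new: +{$}
  S→a C: FOLLOW(C) ⊇ FOLLOW(S) ⊇ {$}; new: +{$}
  S→b B: FOLLOW(B) ⊇ FOLLOW(S) ⊇ {$}; new: +{$}
  S: {$}  A: {$,a,b}  B: {$,a,b}  C: {$}
pass 2: (stable)
  S: {$}  A: {$,a,b}  B: {$,a,b}  C: {$}

FOLLOW(A) = ["$", "a", "b"]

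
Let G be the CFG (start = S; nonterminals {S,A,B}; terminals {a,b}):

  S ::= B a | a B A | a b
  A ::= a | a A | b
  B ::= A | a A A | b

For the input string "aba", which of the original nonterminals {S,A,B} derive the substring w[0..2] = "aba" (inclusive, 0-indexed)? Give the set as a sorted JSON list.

Convert to CNF:
  S -> B T0 | T0 T1 | T0 X3
  A -> T0 A | a | b
  B -> T0 A | T0 X2 | a | b
  T0 -> a
  T1 -> b
  X2 -> A A
  X3 -> B A

CYK fill — only the sub-triangle for w[0..2]:
  [0..0]={A,B,T0}  "a"  orig:{A,B}
  [1..1]={A,B,T1}  "b"  orig:{A,B}
  [2..2]={A,B,T0}  "a"  orig:{A,B}
  [0..1]={A,B,S,X2,X3}  "ab"  orig:{A,B,S}
  [1..2]={S,X2,X3}  "ba"  orig:{S}
  [0..2]={B,S,X2,X3}  "aba"  orig:{B,S}

Original NTs in T[0,2] deriving "aba": ["B", "S"]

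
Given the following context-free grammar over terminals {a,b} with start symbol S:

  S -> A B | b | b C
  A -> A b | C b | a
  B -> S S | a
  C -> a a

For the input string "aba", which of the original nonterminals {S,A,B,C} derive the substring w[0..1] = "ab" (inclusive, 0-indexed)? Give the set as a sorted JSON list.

Convert to CNF:
  S -> A B | T0 C | b
  A -> A T0 | C T0 | a
  B -> S S | a
  C -> T1 T1
  T0 -> b
  T1 -> a

CYK fill, restricted to cells inside w[0..1]:
  T[0,0] 'a' = {A,B,T1}  orig:{A,B}
  T[1,1] 'b' = {S,T0}  orig:{S}
  T[0,1] 'ab' = {A}

Original NTs in T[0,1] deriving "ab": ["A"]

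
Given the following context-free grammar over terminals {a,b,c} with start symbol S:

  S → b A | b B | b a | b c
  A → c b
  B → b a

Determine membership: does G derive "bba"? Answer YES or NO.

Convert to CNF:
  S -> T1 A | T1 B | T1 T0 | T1 T2
  A -> T0 T1
  B -> T1 T2
  T0 -> c
  T1 -> b
  T2 -> a

CYK table (by increasing span):
  [0..0]={T1}  "b"  orig:{}
  [1..1]={T1}  "b"  orig:{}
  [2..2]={T2}  "a"  orig:{}
  [0..1]=∅  "bb"
  [1..2]={B,S}  "ba"
  [0..2]={S}  "bba"

S ∈ T[0,2] ⇒ YES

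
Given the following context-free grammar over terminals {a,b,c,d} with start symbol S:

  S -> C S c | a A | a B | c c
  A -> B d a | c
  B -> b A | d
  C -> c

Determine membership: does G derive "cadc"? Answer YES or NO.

CNF form of G:
  S -> C X5 | T1 A | T1 B | T3 T3
  A -> B X4 | c
  B -> T2 A | d
  C -> c
  T0 -> d
  T1 -> a
  T2 -> b
  T3 -> c
  X4 -> T0 T1
  X5 -> S T3

CYK fill:
  [0..0]={A,C,T3}  "c"  orig:{A,C}
  [1..1]={T1}  "a"  orig:{}
  [2..2]={B,T0}  "d"  orig:{B}
  [3..3]={A,C,T3}  "c"  orig:{A,C}
  [0..1]=∅  "ca"
  [1..2]={S}  "ad"
  [2..3]=∅  "dc"
  [0..2]=∅  "cad"
  [1..3]={X5}  "adc"  orig:{}
  [0..3]={S}  "cadc"

S ∈ T[0,3] ⇒ YES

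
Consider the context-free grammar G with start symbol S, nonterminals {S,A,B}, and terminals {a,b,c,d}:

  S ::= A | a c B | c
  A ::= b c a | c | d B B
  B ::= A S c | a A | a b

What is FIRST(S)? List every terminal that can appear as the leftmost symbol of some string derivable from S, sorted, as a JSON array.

Compute FIRST by fixpoint:
round 1:
  A via A→b c a: +{b}
  A via A→c: +{c}
  A via A→d B B: +{d}
  B via B→A S c: +{b,c,d}
  B via B→a A: +{a}
  S via S→A: +{b,c,d}
  S via S→a c B: +{a}
  S: {a,b,c,d}  A: {b,c,d}  B: {a,b,c,d}
round 2: (no change)
  S: {a,b,c,d}  A: {b,c,d}  B: {a,b,c,d}

FIRST(S) = ["a", "b", "c", "d"]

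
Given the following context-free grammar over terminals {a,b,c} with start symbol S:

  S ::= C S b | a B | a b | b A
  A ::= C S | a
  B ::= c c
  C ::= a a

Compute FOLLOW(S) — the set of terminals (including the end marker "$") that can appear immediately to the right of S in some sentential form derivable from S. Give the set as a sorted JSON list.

FIRST sets, iterate to fixpoint:
[1]
  A via A→a: +{a}
  B via B→c c: +{c}
  C via C→a a: +{a}
  S via S→C S b: +{a}
  S via S→b A: +{b}
  S: {a,b}  A: {a}  B: {c}  C: {a}
[2] (stable)
  S: {a,b}  A: {a}  B: {c}  C: {a}

Compute FOLLOW by fixpoint:
FOLLOW(S) := {$}
iter 1:
  A→C S: FOLLOW(C) ⊇ FIRST(S) = {a,b}; new: +{a,b}
  S→C S b: FOLLOW(S) ⊇ FIRST(b) = {b}; new: +{b}
  S→a B: FOLLOW(B) ⊇ FOLLOW(S) ⊇ {$,b}; new: +{$,b}
  S→b A: FOLLOW(A) ⊇ FOLLOW(S) ⊇ {$,b}; new: +{$,b}
  FOLLOW(S)={$,b}  FOLLOW(A)={$,b}  FOLLOW(B)={$,b}  FOLLOW(C)={a,b}
iter 2: (stable)
  FOLLOW(S)={$,b}  FOLLOW(A)={$,b}  FOLLOW(B)={$,b}  FOLLOW(C)={a,b}

FOLLOW(S) = ["$", "b"]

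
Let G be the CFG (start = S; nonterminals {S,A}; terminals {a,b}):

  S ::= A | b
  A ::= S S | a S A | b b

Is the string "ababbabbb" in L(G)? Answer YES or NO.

CNF form of G:
  S -> S S | T0 X3 | T1 T1 | b
  A -> S S | T0 X2 | T1 T1
  T0 -> a
  T1 -> b
  X2 -> S A
  X3 -> S A

Fill CYK table bottom-up:
  cell(0,0) a: {T0}  orig:{}
  cell(1,1) b: {S,T1}  orig:{S}
  cell(2,2) a: {T0}  orig:{}
  cell(3,3) b: {S,T1}  orig:{S}
  cell(4,4) b: {S,T1}  orig:{S}
  cell(5,5) a: {T0}  orig:{}
  cell(6,6) b: {S,T1}  orig:{S}
  cell(7,7) b: {S,T1}  orig:{S}
  cell(8,8) b: {S,T1}  orig:{S}
  cell(0,1) ab: ∅
  cell(1,2) ba: ∅
  cell(2,3) ab: ∅
  cell(3,4) bb: {A,S}
  cell(4,5) ba: ∅
  cell(5,6) ab: ∅
  cell(6,7) bb: {A,S}
  cell(7,8) bb: {A,S}
  cell(0,2) aba: ∅
  cell(1,3) bab: ∅
  cell(2,4) abb: ∅
  cell(3,5) bba: ∅
  cell(4,6) bab: ∅
  cell(5,7) abb: ∅
  cell(6,8) bbb: {A,S,X2,X3}  orig:{A,S}
  cell(0,3) abab: ∅
  cell(1,4) babb: ∅
  cell(2,5) abba: ∅
  cell(3,6) bbab: ∅
  cell(4,7) babb: ∅
  cell(5,8) abbb: {A,S}
  cell(0,4) ababb: ∅
  cell(1,5) babba: ∅
  cell(2,6) abbab: ∅
  cell(3,7) bbabb: ∅
  cell(4,8) babbb: {A,S,X2,X3}  orig:{A,S}
  cell(0,5) ababba: ∅
  cell(1,6) babbab: ∅
  cell(2,7) abbabb: ∅
  cell(3,8) bbabbb: {A,S,X2,X3}  orig:{A,S}
  cell(0,6) ababbab: ∅
  cell(1,7) babbabb: ∅
  cell(2,8) abbabbb: {A,S}
  cell(0,7) ababbabb: ∅
  cell(1,8) babbabbb: {A,S,X2,X3}  orig:{A,S}
  cell(0,8) ababbabbb: {A,S}

S ∈ T[0,8] ⇒ YES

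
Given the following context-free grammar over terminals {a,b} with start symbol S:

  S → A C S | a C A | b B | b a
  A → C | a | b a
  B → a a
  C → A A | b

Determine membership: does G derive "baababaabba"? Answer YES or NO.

CNF form of G:
  S -> A X2 | T0 B | T0 T1 | T1 X3
  A -> A A | T0 T1 | a | b
  B -> T1 T1
  C -> A A | b
  T0 -> b
  T1 -> a
  X2 -> C S
  X3 -> C A

CYK table (by increasing span):
  T[0,0] 'b' = {A,C,T0}  orig:{A,C}
  T[1,1] 'a' = {A,T1}  orig:{A}
  T[2,2] 'a' = {A,T1}  orig:{A}
  T[3,3] 'b' = {A,C,T0}  orig:{A,C}
  T[4,4] 'a' = {A,T1}  orig:{A}
  T[5,5] 'b' = {A,C,T0}  orig:{A,C}
  T[6,6] 'a' = {A,T1}  orig:{A}
  T[7,7] 'a' = {A,T1}  orig:{A}
  T[8,8] 'b' = {A,C,T0}  orig:{A,C}
  T[9,9] 'b' = {A,C,T0}  orig:{A,C}
  T[10,10] 'a' = {A,T1}  orig:{A}
  T[0,1] 'ba' = {A,C,S,X3}  orig:{A,C,S}
  T[1,2] 'aa' = {A,B,C}
  T[2,3] 'ab' = {A,C}
  T[3,4] 'ba' = {A,C,S,X3}  orig:{A,C,S}
  T[4,5] 'ab' = {A,C}
  T[5,6] 'ba' = {A,C,S,X3}  orig:{A,C,S}
  T[6,7] 'aa' = {A,B,C}
  T[7,8] 'ab' = {A,C}
  T[8,9] 'bb' = {A,C,X3}  orig:{A,C}
  T[9,10] 'ba' = {A,C,S,X3}  orig:{A,C,S}
  T[0,2] 'baa' = {A,C,S,X3}  orig:{A,C,S}
  T[1,3] 'aab' = {A,C,X3}  orig:{A,C}
  T[2,4] 'aba' = {A,C,S,X3}  orig:{A,C,S}
  T[3,5] 'bab' = {A,C,X3}  orig:{A,C}
  T[4,6] 'aba' = {A,C,S,X3}  orig:{A,C,S}
  T[5,7] 'baa' = {A,C,S,X3}  orig:{A,C,S}
  T[6,8] 'aab' = {A,C,X3}  orig:{A,C}
  T[7,9] 'abb' = {A,C,S,X3}  orig:{A,C,S}
  T[8,10] 'bba' = {A,C,X2,X3}  orig:{A,C}
  T[0,3] 'baab' = {A,C,X3}  orig:{A,C}
  T[1,4] 'aaba' = {A,C,S,X2,X3}  orig:{A,C,S}
  T[2,5] 'abab' = {A,C,S,X3}  orig:{A,C,S}
  T[3,6] 'baba' = {A,C,X2,X3}  orig:{A,C}
  T[4,7] 'abaa' = {A,C,S,X3}  orig:{A,C,S}
  T[5,8] 'baab' = {A,C,X3}  orig:{A,C}
  T[6,9] 'aabb' = {A,C,S,X3}  orig:{A,C,S}
  T[7,10] 'abba' = {A,C,S,X2,X3}  orig:{A,C,S}
  T[0,4] 'baaba' = {A,C,S,X2,X3}  orig:{A,C,S}
  T[1,5] 'aabab' = {A,C,S,X3}  orig:{A,C,S}
  T[2,6] 'ababa' = {A,C,S,X2,X3}  orig:{A,C,S}
  T[3,7] 'babaa' = {A,C,X2,X3}  orig:{A,C}
  T[4,8] 'abaab' = {A,C,S,X3}  orig:{A,C,S}
  T[5,9] 'baabb' = {A,C,X2,X3}  orig:{A,C}
  T[6,10] 'aabba' = {A,C,S,X2,X3}  orig:{A,C,S}
  T[0,5] 'baabab' = {A,C,X2,X3}  orig:{A,C}
  T[1,6] 'aababa' = {A,C,S,X2,X3}  orig:{A,C,S}
  T[2,7] 'ababaa' = {A,C,S,X2,X3}  orig:{A,C,S}
  T[3,8] 'babaab' = {A,C,X2,X3}  orig:{A,C}
  T[4,9] 'abaabb' = {A,C,S,X2,X3}  orig:{A,C,S}
  T[5,10] 'baabba' = {A,C,S,X2,X3}  orig:{A,C,S}
  T[0,6] 'baababa' = {A,C,S,X2,X3}  orig:{A,C,S}
  T[1,7] 'aababaa' = {A,C,S,X2,X3}  orig:{A,C,S}
  T[2,8] 'ababaab' = {A,C,S,X2,X3}  orig:{A,C,S}
  T[3,9] 'babaabb' = {A,C,S,X2,X3}  orig:{A,C,S}
  T[4,10] 'abaabba' = {A,C,S,X2,X3}  orig:{A,C,S}
  T[0,7] 'baababaa' = {A,C,S,X2,X3}  orig:{A,C,S}
  T[1,8] 'aababaab' = {A,C,S,X2,X3}  orig:{A,C,S}
  T[2,9] 'ababaabb' = {A,C,S,X2,X3}  orig:{A,C,S}
  T[3,10] 'babaabba' = {A,C,S,X2,X3}  orig:{A,C,S}
  T[0,8] 'baababaab' = {A,C,S,X2,X3}  orig:{A,C,S}
  T[1,9] 'aababaabb' = {A,C,S,X2,X3}  orig:{A,C,S}
  T[2,10] 'ababaabba' = {A,C,S,X2,X3}  orig:{A,C,S}
  T[0,9] 'baababaabb' = {A,C,S,X2,X3}  orig:{A,C,S}
  T[1,10] 'aababaabba' = {A,C,S,X2,X3}  orig:{A,C,S}
  T[0,10] 'baababaabba' = {A,C,S,X2,X3}  orig:{A,C,S}

S ∈ T[0,10] ⇒ YES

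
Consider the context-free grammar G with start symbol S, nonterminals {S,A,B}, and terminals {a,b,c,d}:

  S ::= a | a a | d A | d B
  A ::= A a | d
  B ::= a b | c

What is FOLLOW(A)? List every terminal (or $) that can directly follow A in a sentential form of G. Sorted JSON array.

FIRST iteration:
round 1:
  A via A→d: +{d}
  B via B→a b: +{a}
  B via B→c: +{c}
  S via S→a: +{a}
  S via S→d A: +{d}
  S: {a,d}  A: {d}  B: {a,c}
round 2: (stable)
  S: {a,d}  A: {d}  B: {a,c}

FOLLOW sets:
FOLLOW(S) := {$}
[1]
  A→A a: FOLLOW(A) ⊇ FIRST(a) = {a}; new: +{a}
  S→d A: FOLLOW(A) ⊇ FOLLOW(S) ⊇ {$}; new: +{$}
  S→d B: FOLLOW(B) ⊇ FOLLOW(S) ⊇ {$}; new: +{$}
  FOLLOW[S]={$}  FOLLOW[A]={$,a}  FOLLOW[B]={$}
[2] (no change)
  FOLLOW[S]={$}  FOLLOW[A]={$,a}  FOLLOW[B]={$}

FOLLOW(A) = ["$", "a"]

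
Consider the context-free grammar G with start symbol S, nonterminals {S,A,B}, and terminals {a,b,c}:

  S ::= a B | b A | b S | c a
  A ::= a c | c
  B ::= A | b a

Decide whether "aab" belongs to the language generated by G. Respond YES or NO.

CNF form of G:
  S -> T0 B | T1 T0 | T2 A | T2 S
  A -> T0 T1 | c
  B -> T0 T1 | T2 T0 | c
  T0 -> a
  T1 -> c
  T2 -> b

CYK table (by increasing span):
  T[0,0] 'a' = {T0}  orig:{}
  T[1,1] 'a' = {T0}  orig:{}
  T[2,2] 'b' = {T2}  orig:{}
  T[0,1] 'aa' = ∅
  T[1,2] 'ab' = ∅
  T[0,2] 'aab' = ∅

S ∉ T[0,2] ⇒ NO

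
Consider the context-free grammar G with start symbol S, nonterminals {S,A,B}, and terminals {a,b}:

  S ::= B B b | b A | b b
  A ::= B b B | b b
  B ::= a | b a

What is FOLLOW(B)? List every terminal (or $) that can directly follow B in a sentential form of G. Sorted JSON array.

FIRST sets, iterate to fixpoint:
pass 1:
  A via A→b b: +{b}
  B via B→a: +{a}
  B via B→b a: +{b}
  S via S→B B b: +{a,b}
  FIRST(S)={a,b}  FIRST(A)={b}  FIRST(B)={a,b}
pass 2:
  A via A→B b B: +{a}
  FIRST(S)={a,b}  FIRST(A)={a,b}  FIRST(B)={a,b}
pass 3: done
  FIRST(S)={a,b}  FIRST(A)={a,b}  FIRST(B)={a,b}

FOLLOW iteration:
initialize: $ ∈ FOLLOW(S)
[1]
  A→B b B: FOLLOW(B) ⊇ FIRST(b) = {b}; new: +{b}
  S→B B b: FOLLOW(B) ⊇ FIRST(B) = {a,b}; new: +{a}
  S→b A: FOLLOW(A) ⊇ FOLLOW(S) ⊇ {$}; new: +{$}
  S: {$}  A: {$}  B: {a,b}
[2]
  A→B b B: FOLLOW(B) ⊇ FOLLOW(A) ⊇ {$}; new: +{$}
  S: {$}  A: {$}  B: {$,a,b}
[3] (no change)
  S: {$}  A: {$}  B: {$,a,b}

FOLLOW(B) = ["$", "a", "b"]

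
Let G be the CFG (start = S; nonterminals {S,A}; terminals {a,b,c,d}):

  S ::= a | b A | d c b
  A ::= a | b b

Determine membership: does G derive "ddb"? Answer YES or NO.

Convert to CNF:
  S -> T0 A | T1 X3 | a
  A -> T0 T0 | a
  T0 -> b
  T1 -> d
  T2 -> c
  X3 -> T2 T0

CYK fill:
  T[0,0] 'd' = {T1}  orig:{}
  T[1,1] 'd' = {T1}  orig:{}
  T[2,2] 'b' = {T0}  orig:{}
  T[0,1] 'dd' = ∅
  T[1,2] 'db' = ∅
  T[0,2] 'ddb' = ∅

S ∉ T[0,2] ⇒ NO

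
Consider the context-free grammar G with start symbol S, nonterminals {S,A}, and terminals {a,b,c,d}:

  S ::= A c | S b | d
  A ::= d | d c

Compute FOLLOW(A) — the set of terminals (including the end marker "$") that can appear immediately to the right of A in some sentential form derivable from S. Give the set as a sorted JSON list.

FIRST iteration:
[1]
  A via A→d: +{d}
  S via S→A c: +{d}
  FIRST(S)={d}  FIRST(A)={d}
[2] (stable)
  FIRST(S)={d}  FIRST(A)={d}

FOLLOW iteration:
initialize: $ ∈ FOLLOW(S)
pass 1:
  S→A c: FOLLOW(A) ⊇ FIRST(c) = {c}; new: +{c}
  S→S b: FOLLOW(S) ⊇ FIRST(b) = {b}; new: +{b}
  FOLLOW(S)={$,b}  FOLLOW(A)={c}
pass 2: (no change)
  FOLLOW(S)={$,b}  FOLLOW(A)={c}

FOLLOW(A) = ["c"]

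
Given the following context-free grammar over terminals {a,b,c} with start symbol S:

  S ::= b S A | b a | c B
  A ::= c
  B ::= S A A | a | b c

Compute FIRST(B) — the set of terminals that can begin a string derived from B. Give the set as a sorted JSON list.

FIRST iteration:
iter 1:
  A via A→c: +{c}
  B via B→a: +{a}
  B via B→b c: +{b}
  S via S→b S A: +{b}
  S via S→c B: +{c}
  FIRST[S]={b,c}  FIRST[A]={c}  FIRST[B]={a,b}
iter 2:
  B via B→S A A: +{c}
  FIRST[S]={b,c}  FIRST[A]={c}  FIRST[B]={a,b,c}
iter 3: — fixpoint
  FIRST[S]={b,c}  FIRST[A]={c}  FIRST[B]={a,b,c}

FIRST(B) = ["a", "b", "c"]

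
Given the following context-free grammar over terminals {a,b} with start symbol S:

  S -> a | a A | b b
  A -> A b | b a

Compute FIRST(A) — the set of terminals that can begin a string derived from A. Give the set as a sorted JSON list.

Compute FIRST by fixpoint:
round 1:
  A via A→b a: +{b}
  S via S→a: +{a}
  S via S→b b: +{b}
  S: {a,b}  A: {b}
round 2: (no change)
  S: {a,b}  A: {b}

FIRST(A) = ["b"]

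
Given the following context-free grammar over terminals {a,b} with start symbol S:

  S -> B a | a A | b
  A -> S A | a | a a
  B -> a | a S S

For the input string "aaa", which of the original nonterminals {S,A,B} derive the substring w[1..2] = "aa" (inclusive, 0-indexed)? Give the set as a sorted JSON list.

Convert to CNF:
  S -> B T0 | T0 A | b
  A -> S A | T0 T0 | a
  B -> T0 X1 | a
  T0 -> a
  X1 -> S S

CYK fill (cells [i..j] with 1 ≤ i ≤ j ≤ 2 only):
  [1..1]={A,B,T0}  "a"  orig:{A,B}
  [2..2]={A,B,T0}  "a"  orig:{A,B}
  [1..2]={A,S}  "aa"

Original NTs in T[1,2] deriving "aa": ["A", "S"]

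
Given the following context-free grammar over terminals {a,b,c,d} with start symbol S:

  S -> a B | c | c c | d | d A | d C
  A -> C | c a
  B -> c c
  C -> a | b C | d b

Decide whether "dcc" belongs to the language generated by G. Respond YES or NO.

CNF form of G:
  S -> T1 T1 | T2 B | T3 A | T3 C | c | d
  A -> T0 C | T1 T2 | T3 T0 | a
  B -> T1 T1
  C -> T0 C | T3 T0 | a
  T0 -> b
  T1 -> c
  T2 -> a
  T3 -> d

CYK table (by increasing span):
  cell(0,0) d: {S,T3}  orig:{S}
  cell(1,1) c: {S,T1}  orig:{S}
  cell(2,2) c: {S,T1}  orig:{S}
  cell(0,1) dc: ∅
  cell(1,2) cc: {B,S}
  cell(0,2) dcc: ∅

S ∉ T[0,2] ⇒ NO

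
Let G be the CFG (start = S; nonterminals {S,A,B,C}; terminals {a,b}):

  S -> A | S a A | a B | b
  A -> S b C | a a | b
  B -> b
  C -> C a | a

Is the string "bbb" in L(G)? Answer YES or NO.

Convert to CNF:
  S -> S X3 | S X4 | T1 B | T1 T1 | b
  A -> S X2 | T1 T1 | b
  B -> b
  C -> C T1 | a
  T0 -> b
  T1 -> a
  X2 -> T0 C
  X3 -> T1 A
  X4 -> T0 C

CYK fill:
  cell(0,0) b: {A,B,S,T0}  orig:{A,B,S}
  cell(1,1) b: {A,B,S,T0}  orig:{A,B,S}
  cell(2,2) b: {A,B,S,T0}  orig:{A,B,S}
  cell(0,1) bb: ∅
  cell(1,2) bb: ∅
  cell(0,2) bbb: ∅

S ∉ T[0,2] ⇒ NO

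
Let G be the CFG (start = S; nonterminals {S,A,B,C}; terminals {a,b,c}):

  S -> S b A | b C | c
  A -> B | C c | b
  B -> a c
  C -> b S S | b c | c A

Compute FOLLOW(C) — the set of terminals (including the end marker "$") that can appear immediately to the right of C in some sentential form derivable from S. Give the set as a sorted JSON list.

Compute FIRST by fixpoint:
round 1:
  A via A→b: +{b}
  B via B→a c: +{a}
  C via C→b S S: +{b}
  C via C→c A: +{c}
  S via S→b C: +{b}
  S via S→c: +{c}
  FIRST[S]={b,c}  FIRST[A]={b}  FIRST[B]={a}  FIRST[C]={b,c}
round 2:
  A via A→B: +{a}
  A via A→C c: +{c}
  FIRST[S]={b,c}  FIRST[A]={a,b,c}  FIRST[B]={a}  FIRST[C]={b,c}
round 3: (no change)
  FIRST[S]={b,c}  FIRST[A]={a,b,c}  FIRST[B]={a}  FIRST[C]={b,c}

FOLLOW iteration:
initialize: $ ∈ FOLLOW(S)
pass 1:
  A→C c: FOLLOW(C) ⊇ FIRST(c) = {c}; new: +{c}
  C→b S S: FOLLOW(S) ⊇ FIRST(S) = {b,c}; new: +{b,c}
  C→c A: FOLLOW(A) ⊇ FOLLOW(C) ⊇ {c}; new: +{c}
  S→S b A: FOLLOW(A) ⊇ FOLLOW(S) ⊇ {$,b,c}; new: +{$,b}
  S→b C: FOLLOW(C) ⊇ FOLLOW(S) ⊇ {$,b,c}; new: +{$,b}
  S: {$,b,c}  A: {$,b,c}  B: {}  C: {$,b,c}
pass 2:
  A→B: FOLLOW(B) ⊇ FOLLOW(A) ⊇ {$,b,c}; new: +{$,b,c}
  S: {$,b,c}  A: {$,b,c}  B: {$,b,c}  C: {$,b,c}
pass 3: (no change)
  S: {$,b,c}  A: {$,b,c}  B: {$,b,c}  C: {$,b,c}

FOLLOW(C) = ["$", "b", "c"]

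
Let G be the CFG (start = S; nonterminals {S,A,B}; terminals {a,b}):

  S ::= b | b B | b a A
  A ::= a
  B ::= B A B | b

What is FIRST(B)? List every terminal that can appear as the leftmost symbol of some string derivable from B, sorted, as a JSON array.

FIRST iteration:
iter 1:
  A via A→a: +{a}
  B via B→b: +{b}
  S via S→b: +{b}
  S: {b}  A: {a}  B: {b}
iter 2: done
  S: {b}  A: {a}  B: {b}

FIRST(B) = ["b"]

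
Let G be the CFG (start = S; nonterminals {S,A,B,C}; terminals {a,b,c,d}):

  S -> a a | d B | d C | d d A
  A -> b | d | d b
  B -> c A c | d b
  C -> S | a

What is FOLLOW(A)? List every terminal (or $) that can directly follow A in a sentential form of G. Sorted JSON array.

Compute FIRST by fixpoint:
round 1:
  A via A→b: +{b}
  A via A→d: +{d}
  B via B→c A c: +{c}
  B via B→d b: +{d}
  C via C→a: +{a}
  S via S→a a: +{a}
  S via S→d B: +{d}
  FIRST(S)={a,d}  FIRST(A)={b,d}  FIRST(B)={c,d}  FIRST(C)={a}
round 2:
  C via C→S: +{d}
  FIRST(S)={a,d}  FIRST(A)={b,d}  FIRST(B)={c,d}  FIRST(C)={a,d}
round 3: (no change)
  FIRST(S)={a,d}  FIRST(A)={b,d}  FIRST(B)={c,d}  FIRST(C)={a,d}

FOLLOW sets:
FOLLOW(S) := {$}
round 1:
  B→c A c: FOLLOW(A) ⊇ FIRST(c) = {c}; new: +{c}
  S→d B: FOLLOW(B) ⊇ FOLLOW(S) ⊇ {$}; new: +{$}
  S→d C: FOLLOW(C) ⊇ FOLLOW(S) ⊇ {$}; new: +{$}
  S→d d A: FOLLOW(A) ⊇ FOLLOW(S) ⊇ {$}; new: +{$}
  FOLLOW(S)={$}  FOLLOW(A)={$,c}  FOLLOW(B)={$}  FOLLOW(C)={$}
round 2: (stable)
  FOLLOW(S)={$}  FOLLOW(A)={$,c}  FOLLOW(B)={$}  FOLLOW(C)={$}

FOLLOW(A) = ["$", "c"]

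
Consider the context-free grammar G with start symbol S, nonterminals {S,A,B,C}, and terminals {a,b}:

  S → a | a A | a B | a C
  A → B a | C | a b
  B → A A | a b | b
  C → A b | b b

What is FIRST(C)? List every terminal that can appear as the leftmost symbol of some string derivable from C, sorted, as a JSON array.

FIRST iteration:
round 1:
  A via A→a b: +{a}
  B via B→A A: +{a}
  B via B→b: +{b}
  C via C→A b: +{a}
  C via C→b b: +{b}
  S via S→a: +{a}
  FIRST[S]={a}  FIRST[A]={a}  FIRST[B]={a,b}  FIRST[C]={a,b}
round 2:
  A via A→B a: +{b}
  FIRST[S]={a}  FIRST[A]={a,b}  FIRST[B]={a,b}  FIRST[C]={a,b}
round 3: done
  FIRST[S]={a}  FIRST[A]={a,b}  FIRST[B]={a,b}  FIRST[C]={a,b}

FIRST(C) = ["a", "b"]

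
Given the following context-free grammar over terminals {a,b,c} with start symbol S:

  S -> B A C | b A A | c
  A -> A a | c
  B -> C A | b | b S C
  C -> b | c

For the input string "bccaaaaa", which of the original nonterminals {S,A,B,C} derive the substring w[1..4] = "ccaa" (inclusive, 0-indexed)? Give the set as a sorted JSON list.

Convert to CNF:
  S -> B X3 | T1 X4 | c
  A -> A T0 | c
  B -> C A | T1 X2 | b
  C -> b | c
  T0 -> a
  T1 -> b
  X2 -> S C
  X3 -> A C
  X4 -> A A

CYK table (by increasing span) (cells [i..j] with 1 ≤ i ≤ j ≤ 4 only):
  T[1,1] 'c' = {A,C,S}
  T[2,2] 'c' = {A,C,S}
  T[3,3] 'a' = {T0}  orig:{}
  T[4,4] 'a' = {T0}  orig:{}
  T[1,2] 'cc' = {B,X2,X3,X4}  orig:{B}
  T[2,3] 'ca' = {A}
  T[3,4] 'aa' = ∅
  T[1,3] 'cca' = {B,X4}  orig:{B}
  T[2,4] 'caa' = {A}
  T[1,4] 'ccaa' = {B,X4}  orig:{B}

Original NTs in T[1,4] deriving "ccaa": ["B"]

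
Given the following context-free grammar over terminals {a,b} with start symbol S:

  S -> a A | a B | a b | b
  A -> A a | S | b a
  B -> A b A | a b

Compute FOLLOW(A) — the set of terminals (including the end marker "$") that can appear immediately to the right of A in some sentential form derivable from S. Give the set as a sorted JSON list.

Compute FIRST by fixpoint:
iter 1:
  A via A→b a: +{b}
  B via B→A b A: +{b}
  B via B→a b: +{a}
  S via S→a A: +{a}
  S via S→b: +{b}
  S: {a,b}  A: {b}  B: {a,b}
iter 2:
  A via A→S: +{a}
  S: {a,b}  A: {a,b}  B: {a,b}
iter 3: done
  S: {a,b}  A: {a,b}  B: {a,b}

Compute FOLLOW by fixpoint:
FOLLOW(S) := {$}
[1]
  A→A a: FOLLOW(A) ⊇ FIRST(a) = {a}; new: +{a}
  A→S: FOLLOW(S) ⊇ FOLLOW(A) ⊇ {a}; new: +{a}
  B→A b A: FOLLOW(A) ⊇ FIRST(b) = {b}; new: +{b}
  S→a A: FOLLOW(A) ⊇ FOLLOW(S) ⊇ {$,a}; new: +{$}
  S→a B: FOLLOW(B) ⊇ FOLLOW(S) ⊇ {$,a}; new: +{$,a}
  S: {$,a}  A: {$,a,b}  B: {$,a}
[2]
  A→S: FOLLOW(S) ⊇ FOLLOW(A) ⊇ {$,a,b}; new: +{b}
  S→a B: FOLLOW(B) ⊇ FOLLOW(S) ⊇ {$,a,b}; new: +{b}
  S: {$,a,b}  A: {$,a,b}  B: {$,a,b}
[3] (stable)
  S: {$,a,b}  A: {$,a,b}  B: {$,a,b}

FOLLOW(A) = ["$", "a", "b"]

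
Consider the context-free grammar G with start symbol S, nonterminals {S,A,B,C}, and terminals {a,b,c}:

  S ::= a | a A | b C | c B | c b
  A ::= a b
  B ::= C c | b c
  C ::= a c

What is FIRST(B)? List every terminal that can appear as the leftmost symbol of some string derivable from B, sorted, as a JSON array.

Compute FIRST by fixpoint:
round 1:
  A via A→a b: +{a}
  B via B→b c: +{b}
  C via C→a c: +{a}
  S via S→a: +{a}
  S via S→b C: +{b}
  S via S→c B: +{c}
  FIRST(S)={a,b,c}  FIRST(A)={a}  FIRST(B)={b}  FIRST(C)={a}
round 2:
  B via B→C c: +{a}
  FIRST(S)={a,b,c}  FIRST(A)={a}  FIRST(B)={a,b}  FIRST(C)={a}
round 3: (stable)
  FIRST(S)={a,b,c}  FIRST(A)={a}  FIRST(B)={a,b}  FIRST(C)={a}

FIRST(B) = ["a", "b"]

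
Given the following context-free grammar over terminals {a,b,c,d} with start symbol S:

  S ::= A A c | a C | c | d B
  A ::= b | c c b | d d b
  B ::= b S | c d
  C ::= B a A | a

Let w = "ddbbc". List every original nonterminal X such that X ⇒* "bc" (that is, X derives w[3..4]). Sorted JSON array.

CNF form of G:
  S -> A X7 | T2 B | T3 C | c
  A -> T0 X4 | T2 X5 | b
  B -> T0 T2 | T1 S
  C -> B X6 | a
  T0 -> c
  T1 -> b
  T2 -> d
  T3 -> a
  X4 -> T0 T1
  X5 -> T2 T1
  X6 -> T3 A
  X7 -> A T0

CYK table (by increasing span) — only the sub-triangle for w[3..4]:
  [3..3]={A,T1}  "b"  orig:{A}
  [4..4]={S,T0}  "c"  orig:{S}
  [3..4]={B,X7}  "bc"  orig:{B}

Original NTs in T[3,4] deriving "bc": ["B"]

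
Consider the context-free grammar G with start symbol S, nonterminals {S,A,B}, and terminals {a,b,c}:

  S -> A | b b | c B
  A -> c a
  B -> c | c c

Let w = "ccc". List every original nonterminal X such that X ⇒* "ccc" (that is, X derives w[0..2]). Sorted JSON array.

CNF form of G:
  S -> T0 B | T0 T1 | T2 T2
  A -> T0 T1
  B -> T0 T0 | c
  T0 -> c
  T1 -> a
  T2 -> b

CYK fill (cells [i..j] with 0 ≤ i ≤ j ≤ 2 only):
  [0..0]={B,T0}  "c"  orig:{B}
  [1..1]={B,T0}  "c"  orig:{B}
  [2..2]={B,T0}  "c"  orig:{B}
  [0..1]={B,S}  "cc"
  [1..2]={B,S}  "cc"
  [0..2]={S}  "ccc"

Original NTs in T[0,2] deriving "ccc": ["S"]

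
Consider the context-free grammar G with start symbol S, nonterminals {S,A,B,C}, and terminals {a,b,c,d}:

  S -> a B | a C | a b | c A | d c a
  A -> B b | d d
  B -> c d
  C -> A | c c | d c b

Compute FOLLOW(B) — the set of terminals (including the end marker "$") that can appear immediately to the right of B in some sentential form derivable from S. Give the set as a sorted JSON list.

FIRST iteration:
iter 1:
  A via A→d d: +{d}
  B via B→c d: +{c}
  C via C→A: +{d}
  C via C→c c: +{c}
  S via S→a B: +{a}
  S via S→c A: +{c}
  S via S→d c a: +{d}
  S: {a,c,d}  A: {d}  B: {c}  C: {c,d}
iter 2:
  A via A→B b: +{c}
  S: {a,c,d}  A: {c,d}  B: {c}  C: {c,d}
iter 3: (no change)
  S: {a,c,d}  A: {c,d}  B: {c}  C: {c,d}

FOLLOW iteration:
seed FOLLOW(S) with $
[1]
  A→B b: FOLLOW(B) ⊇ FIRST(b) = {b}; new: +{b}
  S→a B: FOLLOW(B) ⊇ FOLLOW(S) ⊇ {$}; new: +{$}
  S→a C: FOLLOW(C) ⊇ FOLLOW(S) ⊇ {$}; new: +{$}
  S→c A: FOLLOW(A) ⊇ FOLLOW(S) ⊇ {$}; new: +{$}
  FOLLOW[S]={$}  FOLLOW[A]={$}  FOLLOW[B]={$,b}  FOLLOW[C]={$}
[2] done
  FOLLOW[S]={$}  FOLLOW[A]={$}  FOLLOW[B]={$,b}  FOLLOW[C]={$}

FOLLOW(B) = ["$", "b"]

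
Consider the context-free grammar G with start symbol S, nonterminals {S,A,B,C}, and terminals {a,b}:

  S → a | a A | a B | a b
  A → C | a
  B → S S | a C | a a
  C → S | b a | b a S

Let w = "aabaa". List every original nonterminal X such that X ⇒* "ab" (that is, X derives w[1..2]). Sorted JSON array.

Convert to CNF:
  S -> T0 A | T0 B | T0 T1 | a
  A -> T0 A | T0 B | T0 T1 | T1 T0 | T1 X2 | a
  B -> S S | T0 C | T0 T0
  C -> T0 A | T0 B | T0 T1 | T1 T0 | T1 X3 | a
  T0 -> a
  T1 -> b
  X2 -> T0 S
  X3 -> T0 S

CYK fill — only the sub-triangle for w[1..2]:
  cell(1,1) a: {A,C,S,T0}  orig:{A,C,S}
  cell(2,2) b: {T1}  orig:{}
  cell(1,2) ab: {A,C,S}

Original NTs in T[1,2] deriving "ab": ["A", "C", "S"]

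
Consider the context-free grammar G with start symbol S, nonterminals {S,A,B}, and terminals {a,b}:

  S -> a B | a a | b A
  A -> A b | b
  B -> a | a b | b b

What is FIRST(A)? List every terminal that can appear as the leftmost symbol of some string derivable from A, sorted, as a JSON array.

FIRST iteration:
pass 1:
  A via A→b: +{b}
  B via B→a: +{a}
  B via B→b b: +{b}
  S via S→a B: +{a}
  S via S→b A: +{b}
  FIRST[S]={a,b}  FIRST[A]={b}  FIRST[B]={a,b}
pass 2: (stable)
  FIRST[S]={a,b}  FIRST[A]={b}  FIRST[B]={a,b}

FIRST(A) = ["b"]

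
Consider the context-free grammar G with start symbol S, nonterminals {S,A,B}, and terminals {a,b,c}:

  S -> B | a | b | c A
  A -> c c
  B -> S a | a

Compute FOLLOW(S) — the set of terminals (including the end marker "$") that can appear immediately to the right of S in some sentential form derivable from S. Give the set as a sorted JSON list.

FIRST iteration:
round 1:
  A via A→c c: +{c}
  B via B→a: +{a}
  S via S→B: +{a}
  S via S→b: +{b}
  S via S→c A: +{c}
  FIRST[S]={a,b,c}  FIRST[A]={c}  FIRST[B]={a}
round 2:
  B via B→S a: +{b,c}
  FIRST[S]={a,b,c}  FIRST[A]={c}  FIRST[B]={a,b,c}
round 3: done
  FIRST[S]={a,b,c}  FIRST[A]={c}  FIRST[B]={a,b,c}

FOLLOW iteration:
initialize: $ ∈ FOLLOW(S)
[1]
  B→S a: FOLLOW(S) ⊇ FIRST(a) = {a}; new: +{a}
  S→B: FOLLOW(B) ⊇ FOLLOW(S) ⊇ {$,a}; new: +{$,a}
  S→c A: FOLLOW(A) ⊇ FOLLOW(S) ⊇ {$,a}; new: +{$,a}
  FOLLOW(S)={$,a}  FOLLOW(A)={$,a}  FOLLOW(B)={$,a}
[2] — fixpoint
  FOLLOW(S)={$,a}  FOLLOW(A)={$,a}  FOLLOW(B)={$,a}

FOLLOW(S) = ["$", "a"]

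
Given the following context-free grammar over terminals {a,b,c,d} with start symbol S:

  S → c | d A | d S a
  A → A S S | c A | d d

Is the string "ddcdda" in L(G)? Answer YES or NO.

CNF form of G:
  S -> T1 A | T1 X4 | c
  A -> A X3 | T0 A | T1 T1
  T0 -> c
  T1 -> d
  T2 -> a
  X3 -> S S
  X4 -> S T2

CYK fill:
  T[0,0] 'd' = {T1}  orig:{}
  T[1,1] 'd' = {T1}  orig:{}
  T[2,2] 'c' = {S,T0}  orig:{S}
  T[3,3] 'd' = {T1}  orig:{}
  T[4,4] 'd' = {T1}  orig:{}
  T[5,5] 'a' = {T2}  orig:{}
  T[0,1] 'dd' = {A}
  T[1,2] 'dc' = ∅
  T[2,3] 'cd' = ∅
  T[3,4] 'dd' = {A}
  T[4,5] 'da' = ∅
  T[0,2] 'ddc' = ∅
  T[1,3] 'dcd' = ∅
  T[2,4] 'cdd' = {A}
  T[3,5] 'dda' = ∅
  T[0,3] 'ddcd' = ∅
  T[1,4] 'dcdd' = {S}
  T[2,5] 'cdda' = ∅
  T[0,4] 'ddcdd' = ∅
  T[1,5] 'dcdda' = {X4}  orig:{}
  T[0,5] 'ddcdda' = {S}

S ∈ T[0,5] ⇒ YES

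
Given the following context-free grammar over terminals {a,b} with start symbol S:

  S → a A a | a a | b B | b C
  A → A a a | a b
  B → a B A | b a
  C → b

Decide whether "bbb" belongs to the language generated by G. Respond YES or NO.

CNF form of G:
  S -> T0 T0 | T0 X4 | T1 B | T1 C
  A -> A X2 | T0 T1
  B -> T0 X3 | T1 T0
  C -> b
  T0 -> a
  T1 -> b
  X2 -> T0 T0
  X3 -> B A
  X4 -> A T0

Fill CYK table bottom-up:
  T[0,0] 'b' = {C,T1}  orig:{C}
  T[1,1] 'b' = {C,T1}  orig:{C}
  T[2,2] 'b' = {C,T1}  orig:{C}
  T[0,1] 'bb' = {S}
  T[1,2] 'bb' = {S}
  T[0,2] 'bbb' = ∅

S ∉ T[0,2] ⇒ NO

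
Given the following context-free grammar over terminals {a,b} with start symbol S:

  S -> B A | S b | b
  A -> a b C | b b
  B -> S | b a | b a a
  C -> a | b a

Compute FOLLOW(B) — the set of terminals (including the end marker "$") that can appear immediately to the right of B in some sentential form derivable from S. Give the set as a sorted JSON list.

FIRST sets, iterate to fixpoint:
pass 1:
  A via A→a b C: +{a}
  A via A→b b: +{b}
  B via B→b a: +{b}
  C via C→a: +{a}
  C via C→b a: +{b}
  S via S→B A: +{b}
  S: {b}  A: {a,b}  B: {b}  C: {a,b}
pass 2: done
  S: {b}  A: {a,b}  B: {b}  C: {a,b}

FOLLOW iteration:
seed FOLLOW(S) with $
[1]
  S→B A: FOLLOW(B) ⊇ FIRST(A) = {a,b}; new: +{a,b}
  S→B A: FOLLOW(A) ⊇ FOLLOW(S) ⊇ {$}; new: +{$}
  S→S b: FOLLOW(S) ⊇ FIRST(b) = {b}; new: +{b}
  FOLLOW[S]={$,b}  FOLLOW[A]={$}  FOLLOW[B]={a,b}  FOLLOW[C]={}
[2]
  A→a b C: FOLLOW(C) ⊇ FOLLOW(A) ⊇ {$}; new: +{$}
  B→S: FOLLOW(S) ⊇ FOLLOW(B) ⊇ {a,b}; new: +{a}
  S→B A: FOLLOW(A) ⊇ FOLLOW(S) ⊇ {$,a,b}; new: +{a,b}
  FOLLOW[S]={$,a,b}  FOLLOW[A]={$,a,b}  FOLLOW[B]={a,b}  FOLLOW[C]={$}
[3]
  A→a b C: FOLLOW(C) ⊇ FOLLOW(A) ⊇ {$,a,b}; new: +{a,b}
  FOLLOW[S]={$,a,b}  FOLLOW[A]={$,a,b}  FOLLOW[B]={a,b}  FOLLOW[C]={$,a,b}
[4] done
  FOLLOW[S]={$,a,b}  FOLLOW[A]={$,a,b}  FOLLOW[B]={a,b}  FOLLOW[C]={$,a,b}

FOLLOW(B) = ["a", "b"]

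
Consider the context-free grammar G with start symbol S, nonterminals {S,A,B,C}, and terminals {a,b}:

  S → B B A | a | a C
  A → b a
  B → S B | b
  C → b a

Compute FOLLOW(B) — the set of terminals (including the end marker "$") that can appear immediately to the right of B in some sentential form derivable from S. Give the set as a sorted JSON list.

Compute FIRST by fixpoint:
iter 1:
  A via A→b a: +{b}
  B via B→b: +{b}
  C via C→b a: +{b}
  S via S→B B A: +{b}
  S via S→a: +{a}
  FIRST[S]={a,b}  FIRST[A]={b}  FIRST[B]={b}  FIRST[C]={b}
iter 2:
  B via B→S B: +{a}
  FIRST[S]={a,b}  FIRST[A]={b}  FIRST[B]={a,b}  FIRST[C]={b}
iter 3: (stable)
  FIRST[S]={a,b}  FIRST[A]={b}  FIRST[B]={a,b}  FIRST[C]={b}

FOLLOW iteration:
initialize: $ ∈ FOLLOW(S)
round 1:
  B→S B: FOLLOW(S) ⊇ FIRST(B) = {a,b}; new: +{a,b}
  S→B B A: FOLLOW(B) ⊇ FIRST(B) = {a,b}; new: +{a,b}
  S→B B A: FOLLOW(A) ⊇ FOLLOW(S) ⊇ {$,a,b}; new: +{$,a,b}
  S→a C: FOLLOW(C) ⊇ FOLLOW(S) ⊇ {$,a,b}; new: +{$,a,b}
  FOLLOW[S]={$,a,b}  FOLLOW[A]={$,a,b}  FOLLOW[B]={a,b}  FOLLOW[C]={$,a,b}
round 2: — fixpoint
  FOLLOW[S]={$,a,b}  FOLLOW[A]={$,a,b}  FOLLOW[B]={a,b}  FOLLOW[C]={$,a,b}

FOLLOW(B) = ["a", "b"]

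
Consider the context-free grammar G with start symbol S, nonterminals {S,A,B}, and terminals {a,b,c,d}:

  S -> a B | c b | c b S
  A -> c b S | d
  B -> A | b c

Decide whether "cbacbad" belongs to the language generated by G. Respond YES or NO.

Convert to CNF:
  S -> T0 T1 | T0 X5 | T2 B
  A -> T0 X3 | d
  B -> T0 X4 | T1 T0 | d
  T0 -> c
  T1 -> b
  T2 -> a
  X3 -> T1 S
  X4 -> T1 S
  X5 -> T1 S

CYK table (by increasing span):
  T[0,0] 'c' = {T0}  orig:{}
  T[1,1] 'b' = {T1}  orig:{}
  T[2,2] 'a' = {T2}  orig:{}
  T[3,3] 'c' = {T0}  orig:{}
  T[4,4] 'b' = {T1}  orig:{}
  T[5,5] 'a' = {T2}  orig:{}
  T[6,6] 'd' = {A,B}
  T[0,1] 'cb' = {S}
  T[1,2] 'ba' = ∅
  T[2,3] 'ac' = ∅
  T[3,4] 'cb' = {S}
  T[4,5] 'ba' = ∅
  T[5,6] 'ad' = {S}
  T[0,2] 'cba' = ∅
  T[1,3] 'bac' = ∅
  T[2,4] 'acb' = ∅
  T[3,5] 'cba' = ∅
  T[4,6] 'bad' = {X3,X4,X5}  orig:{}
  T[0,3] 'cbac' = ∅
  T[1,4] 'bacb' = ∅
  T[2,5] 'acba' = ∅
  T[3,6] 'cbad' = {A,B,S}
  T[0,4] 'cbacb' = ∅
  T[1,5] 'bacba' = ∅
  T[2,6] 'acbad' = {S}
  T[0,5] 'cbacba' = ∅
  T[1,6] 'bacbad' = {X3,X4,X5}  orig:{}
  T[0,6] 'cbacbad' = {A,B,S}

S ∈ T[0,6] ⇒ YES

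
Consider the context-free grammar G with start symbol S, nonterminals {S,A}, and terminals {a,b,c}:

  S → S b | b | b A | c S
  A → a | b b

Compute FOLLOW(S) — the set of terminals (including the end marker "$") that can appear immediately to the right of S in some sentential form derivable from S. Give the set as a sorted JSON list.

FIRST sets, iterate to fixpoint:
iter 1:
  A via A→a: +{a}
  A via A→b b: +{b}
  S via S→b: +{b}
  S via S→c S: +{c}
  FIRST[S]={b,c}  FIRST[A]={a,b}
iter 2: (stable)
  FIRST[S]={b,c}  FIRST[A]={a,b}

Compute FOLLOW by fixpoint:
FOLLOW(S) := {$}
iter 1:
  S→S b: FOLLOW(S) ⊇ FIRST(b) = {b}; new: +{b}
  S→b A: FOLLOW(A) ⊇ FOLLOW(S) ⊇ {$,b}; new: +{$,b}
  S: {$,b}  A: {$,b}
iter 2: — fixpoint
  S: {$,b}  A: {$,b}

FOLLOW(S) = ["$", "b"]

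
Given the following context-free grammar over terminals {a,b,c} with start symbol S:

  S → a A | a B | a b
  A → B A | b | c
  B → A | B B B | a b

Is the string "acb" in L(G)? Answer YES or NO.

CNF form of G:
  S -> T0 A | T0 B | T0 T1
  A -> B A | b | c
  B -> B A | B X2 | T0 T1 | b | c
  T0 -> a
  T1 -> b
  X2 -> B B

CYK table (by increasing span):
  [0..0]={T0}  "a"  orig:{}
  [1..1]={A,B}  "c"
  [2..2]={A,B,T1}  "b"  orig:{A,B}
  [0..1]={S}  "ac"
  [1..2]={A,B,X2}  "cb"  orig:{A,B}
  [0..2]={S}  "acb"

S ∈ T[0,2] ⇒ YES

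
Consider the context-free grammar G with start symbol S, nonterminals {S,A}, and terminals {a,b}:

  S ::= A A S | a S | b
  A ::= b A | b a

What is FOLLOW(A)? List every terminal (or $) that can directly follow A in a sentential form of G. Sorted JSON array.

FIRST sets, iterate to fixpoint:
[1]
  A via A→b A: +{b}
  S via S→A A S: +{b}
  S via S→a S: +{a}
  S: {a,b}  A: {b}
[2] — fixpoint
  S: {a,b}  A: {b}

Compute FOLLOW by fixpoint:
FOLLOW(S) := {$}
round 1:
  S→A A S: FOLLOW(A) ⊇ FIRST(A) = {b}; new: +{b}
  S→A A S: FOLLOW(A) ⊇ FIRST(S) = {a,b}; new: +{a}
  S: {$}  A: {a,b}
round 2: done
  S: {$}  A: {a,b}

FOLLOW(A) = ["a", "b"]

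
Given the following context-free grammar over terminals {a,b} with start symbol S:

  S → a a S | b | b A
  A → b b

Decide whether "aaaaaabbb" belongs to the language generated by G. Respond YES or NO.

Convert to CNF:
  S -> T0 A | T1 X2 | b
  A -> T0 T0
  T0 -> b
  T1 -> a
  X2 -> T1 S

CYK fill:
  cell(0,0) a: {T1}  orig:{}
  cell(1,1) a: {T1}  orig:{}
  cell(2,2) a: {T1}  orig:{}
  cell(3,3) a: {T1}  orig:{}
  cell(4,4) a: {T1}  orig:{}
  cell(5,5) a: {T1}  orig:{}
  cell(6,6) b: {S,T0}  orig:{S}
  cell(7,7) b: {S,T0}  orig:{S}
  cell(8,8) b: {S,T0}  orig:{S}
  cell(0,1) aa: ∅
  cell(1,2) aa: ∅
  cell(2,3) aa: ∅
  cell(3,4) aa: ∅
  cell(4,5) aa: ∅
  cell(5,6) ab: {X2}  orig:{}
  cell(6,7) bb: {A}
  cell(7,8) bb: {A}
  cell(0,2) aaa: ∅
  cell(1,3) aaa: ∅
  cell(2,4) aaa: ∅
  cell(3,5) aaa: ∅
  cell(4,6) aab: {S}
  cell(5,7) abb: ∅
  cell(6,8) bbb: {S}
  cell(0,3) aaaa: ∅
  cell(1,4) aaaa: ∅
  cell(2,5) aaaa: ∅
  cell(3,6) aaab: {X2}  orig:{}
  cell(4,7) aabb: ∅
  cell(5,8) abbb: {X2}  orig:{}
  cell(0,4) aaaaa: ∅
  cell(1,5) aaaaa: ∅
  cell(2,6) aaaab: {S}
  cell(3,7) aaabb: ∅
  cell(4,8) aabbb: {S}
  cell(0,5) aaaaaa: ∅
  cell(1,6) aaaaab: {X2}  orig:{}
  cell(2,7) aaaabb: ∅
  cell(3,8) aaabbb: {X2}  orig:{}
  cell(0,6) aaaaaab: {S}
  cell(1,7) aaaaabb: ∅
  cell(2,8) aaaabbb: {S}
  cell(0,7) aaaaaabb: ∅
  cell(1,8) aaaaabbb: {X2}  orig:{}
  cell(0,8) aaaaaabbb: {S}

S ∈ T[0,8] ⇒ YES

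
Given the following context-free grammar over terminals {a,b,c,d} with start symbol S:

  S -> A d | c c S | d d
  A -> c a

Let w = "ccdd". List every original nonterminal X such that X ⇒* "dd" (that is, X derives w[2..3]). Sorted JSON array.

CNF form of G:
  S -> A T2 | T0 X3 | T2 T2
  A -> T0 T1
  T0 -> c
  T1 -> a
  T2 -> d
  X3 -> T0 S

CYK fill — only the sub-triangle for w[2..3]:
  cell(2,2) d: {T2}  orig:{}
  cell(3,3) d: {T2}  orig:{}
  cell(2,3) dd: {S}

Original NTs in T[2,3] deriving "dd": ["S"]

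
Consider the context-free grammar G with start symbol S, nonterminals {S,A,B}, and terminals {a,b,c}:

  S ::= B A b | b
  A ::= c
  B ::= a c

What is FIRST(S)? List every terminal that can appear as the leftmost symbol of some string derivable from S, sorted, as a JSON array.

FIRST iteration:
pass 1:
  A via A→c: +{c}
  B via B→a c: +{a}
  S via S→B A b: +{a}
  S via S→b: +{b}
  FIRST[S]={a,b}  FIRST[A]={c}  FIRST[B]={a}
pass 2: (stable)
  FIRST[S]={a,b}  FIRST[A]={c}  FIRST[B]={a}

FIRST(S) = ["a", "b"]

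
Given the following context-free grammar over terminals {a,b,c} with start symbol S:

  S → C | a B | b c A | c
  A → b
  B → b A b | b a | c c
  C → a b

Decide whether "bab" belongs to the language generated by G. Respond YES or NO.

Convert to CNF:
  S -> T0 X4 | T1 B | T1 T0 | c
  A -> b
  B -> T0 T1 | T0 X3 | T2 T2
  C -> T1 T0
  T0 -> b
  T1 -> a
  T2 -> c
  X3 -> A T0
  X4 -> T2 A

CYK fill:
  [0..0]={A,T0}  "b"  orig:{A}
  [1..1]={T1}  "a"  orig:{}
  [2..2]={A,T0}  "b"  orig:{A}
  [0..1]={B}  "ba"
  [1..2]={C,S}  "ab"
  [0..2]=∅  "bab"

S ∉ T[0,2] ⇒ NO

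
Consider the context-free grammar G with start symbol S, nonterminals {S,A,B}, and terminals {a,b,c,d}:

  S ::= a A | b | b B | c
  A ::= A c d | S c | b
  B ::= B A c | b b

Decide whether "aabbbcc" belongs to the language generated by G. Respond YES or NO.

Convert to CNF:
  S -> T2 B | T3 A | b | c
  A -> A X4 | S T0 | b
  B -> B X5 | T2 T2
  T0 -> c
  T1 -> d
  T2 -> b
  T3 -> a
  X4 -> T0 T1
  X5 -> A T0

CYK fill:
  cell(0,0) a: {T3}  orig:{}
  cell(1,1) a: {T3}  orig:{}
  cell(2,2) b: {A,S,T2}  orig:{A,S}
  cell(3,3) b: {A,S,T2}  orig:{A,S}
  cell(4,4) b: {A,S,T2}  orig:{A,S}
  cell(5,5) c: {S,T0}  orig:{S}
  cell(6,6) c: {S,T0}  orig:{S}
  cell(0,1) aa: ∅
  cell(1,2) ab: {S}
  cell(2,3) bb: {B}
  cell(3,4) bb: {B}
  cell(4,5) bc: {A,X5}  orig:{A}
  cell(5,6) cc: {A}
  cell(0,2) aab: ∅
  cell(1,3) abb: ∅
  cell(2,4) bbb: {S}
  cell(3,5) bbc: ∅
  cell(4,6) bcc: {X5}  orig:{}
  cell(0,3) aabb: ∅
  cell(1,4) abbb: ∅
  cell(2,5) bbbc: {A,B}
  cell(3,6) bbcc: ∅
  cell(0,4) aabbb: ∅
  cell(1,5) abbbc: {S}
  cell(2,6) bbbcc: {B,X5}  orig:{B}
  cell(0,5) aabbbc: ∅
  cell(1,6) abbbcc: {A}
  cell(0,6) aabbbcc: {S}

S ∈ T[0,6] ⇒ YES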